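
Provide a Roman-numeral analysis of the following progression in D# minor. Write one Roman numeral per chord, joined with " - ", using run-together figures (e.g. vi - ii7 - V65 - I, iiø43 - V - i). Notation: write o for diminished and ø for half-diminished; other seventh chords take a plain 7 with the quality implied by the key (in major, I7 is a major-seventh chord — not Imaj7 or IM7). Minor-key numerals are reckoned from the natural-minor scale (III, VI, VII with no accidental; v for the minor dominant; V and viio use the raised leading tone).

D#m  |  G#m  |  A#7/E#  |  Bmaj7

D#m: minor triad on D# = scale degree 1 → i.
G#m has root G#, degree 4 in D# minor, so iv.
A#7/E# has root A#, degree 5 in D# minor, so V43.
Bmaj7: root B is the submediant; major seventh chord there is VI7.

i - iv - V43 - VI7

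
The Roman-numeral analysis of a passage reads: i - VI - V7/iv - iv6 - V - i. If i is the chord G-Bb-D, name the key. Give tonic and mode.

G minor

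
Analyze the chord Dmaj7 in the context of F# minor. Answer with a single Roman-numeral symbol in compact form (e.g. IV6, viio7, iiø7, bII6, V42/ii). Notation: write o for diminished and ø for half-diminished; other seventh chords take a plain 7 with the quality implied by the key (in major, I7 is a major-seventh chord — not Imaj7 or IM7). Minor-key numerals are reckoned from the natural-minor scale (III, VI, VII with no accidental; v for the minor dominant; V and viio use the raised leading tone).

VI7

The pitches D-F#-A-C# form a major seventh chord rooted on D.
In F# minor, D is the submediant; the diatonic major seventh chord there is VI7.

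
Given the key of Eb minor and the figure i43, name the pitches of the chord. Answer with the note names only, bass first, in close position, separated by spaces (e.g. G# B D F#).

The numeral's case and figure indicate a minor seventh chord. In Eb minor its root, scale degree 1, is Eb.
Stacking thirds from Eb gives Eb-Gb-Bb-Db.
The figured bass 43 indicates second inversion, placing the fifth (Bb) in the bass: Bb-Db-Eb-Gb.

Bb Db Eb Gb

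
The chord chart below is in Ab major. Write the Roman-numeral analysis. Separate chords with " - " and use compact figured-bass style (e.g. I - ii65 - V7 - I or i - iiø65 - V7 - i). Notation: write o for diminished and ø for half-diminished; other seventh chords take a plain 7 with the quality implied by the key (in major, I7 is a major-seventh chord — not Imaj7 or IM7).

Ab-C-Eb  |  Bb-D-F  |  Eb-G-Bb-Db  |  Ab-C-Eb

I - V/V - V7 - I

Ab-C-Eb has root Ab, degree 1 in Ab major, so I.
Bb-D-F: chromatic; Bb is V of V, so V/V.
Eb-G-Bb-Db: dominant seventh chord on Eb = scale degree 5 → V7.
Ab-C-Eb has root Ab, degree 1 in Ab major, so I.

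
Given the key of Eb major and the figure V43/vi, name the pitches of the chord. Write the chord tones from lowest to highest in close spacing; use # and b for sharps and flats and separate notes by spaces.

D F G B

V43/vi is a secondary dominant — the dominant seventh of vi. vi in Eb major is C, so the applied chord's root is G, a perfect fifth above.
Building a dominant seventh chord on G gives G-B-D-F.
The figured bass 43 indicates second inversion, placing the fifth (D) in the bass: D-F-G-B.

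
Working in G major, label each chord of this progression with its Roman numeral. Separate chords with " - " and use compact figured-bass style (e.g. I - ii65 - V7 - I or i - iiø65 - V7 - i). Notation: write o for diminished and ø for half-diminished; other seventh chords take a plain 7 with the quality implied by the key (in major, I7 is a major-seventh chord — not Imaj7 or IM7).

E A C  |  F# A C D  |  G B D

ii64 - V65 - I

E-A-C: minor triad on A = scale degree 2 → ii64.
F#-A-C-D: root D is the dominant; dominant seventh chord there is V65.
G-B-D: root G is the tonic; major triad there is I.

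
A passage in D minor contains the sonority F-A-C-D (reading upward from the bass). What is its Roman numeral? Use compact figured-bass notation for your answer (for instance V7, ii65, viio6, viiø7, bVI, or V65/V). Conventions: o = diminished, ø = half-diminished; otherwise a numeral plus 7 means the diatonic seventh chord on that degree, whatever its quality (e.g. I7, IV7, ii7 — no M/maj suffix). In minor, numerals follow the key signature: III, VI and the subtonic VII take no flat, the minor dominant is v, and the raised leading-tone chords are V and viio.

Stacked in thirds the chord is D-F-A-C: a minor seventh chord on D.
In D minor, D is the tonic; the diatonic minor seventh chord there is i7.
With F in the bass the chord is in first inversion, so the figured bass is 65.

i65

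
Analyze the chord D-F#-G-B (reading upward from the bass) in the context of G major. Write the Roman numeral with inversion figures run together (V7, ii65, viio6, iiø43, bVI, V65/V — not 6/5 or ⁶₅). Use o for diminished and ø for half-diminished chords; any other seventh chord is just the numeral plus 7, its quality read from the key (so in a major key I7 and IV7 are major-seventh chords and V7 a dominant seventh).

Stacked in thirds the chord is G-B-D-F#: a major seventh chord on G.
In G major, G is the tonic; the diatonic major seventh chord there is I7.
With D in the bass the chord is in second inversion, so the figured bass is 43.

I43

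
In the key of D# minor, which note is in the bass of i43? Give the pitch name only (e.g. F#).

A#

i in D# minor has root D#; the chord is D#-F#-A#-C#.
The figure 43 means second inversion — the fifth is in the bass.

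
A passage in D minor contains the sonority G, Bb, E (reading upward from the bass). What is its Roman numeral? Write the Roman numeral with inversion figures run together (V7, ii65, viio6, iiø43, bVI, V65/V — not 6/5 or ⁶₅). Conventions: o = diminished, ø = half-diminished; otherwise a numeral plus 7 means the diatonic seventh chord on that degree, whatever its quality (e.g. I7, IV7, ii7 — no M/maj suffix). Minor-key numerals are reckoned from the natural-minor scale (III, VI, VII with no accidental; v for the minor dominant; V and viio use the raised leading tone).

Stacked in thirds the chord is E-G-Bb: a diminished triad on E.
E is scale degree 2 in D minor, and a diminished triad on that degree is written iio.
With G in the bass the chord is in first inversion, so the figured bass is 6.

iio6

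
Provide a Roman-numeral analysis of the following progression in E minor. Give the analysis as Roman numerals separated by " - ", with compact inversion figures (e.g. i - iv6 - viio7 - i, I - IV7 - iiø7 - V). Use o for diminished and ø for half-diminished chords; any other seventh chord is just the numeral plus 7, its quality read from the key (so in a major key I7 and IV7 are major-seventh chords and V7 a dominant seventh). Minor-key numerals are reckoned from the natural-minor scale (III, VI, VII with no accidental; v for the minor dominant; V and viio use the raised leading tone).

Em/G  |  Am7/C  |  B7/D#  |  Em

Em/G has root E, degree 1 in E minor, so i6.
Am7/C has root A, degree 4 in E minor, so iv65.
B7/D#: dominant seventh chord on B = scale degree 5 → V65.
Em: root E is the tonic; minor triad there is i.

i6 - iv65 - V65 - i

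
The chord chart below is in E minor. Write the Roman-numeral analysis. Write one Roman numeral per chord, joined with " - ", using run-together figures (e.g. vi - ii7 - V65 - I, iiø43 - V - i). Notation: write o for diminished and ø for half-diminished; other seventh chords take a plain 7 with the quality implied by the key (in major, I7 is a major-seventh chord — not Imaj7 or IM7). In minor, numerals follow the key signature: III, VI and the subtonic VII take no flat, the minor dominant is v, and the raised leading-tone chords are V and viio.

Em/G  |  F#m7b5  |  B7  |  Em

i6 - iiø7 - V7 - i

Em/G: minor triad on E = scale degree 1 → i6.
F#m7b5: root F# is the supertonic; half-diminished seventh chord there is iiø7.
B7: root B is the dominant; dominant seventh chord there is V7.
Em: minor triad on E = scale degree 1 → i.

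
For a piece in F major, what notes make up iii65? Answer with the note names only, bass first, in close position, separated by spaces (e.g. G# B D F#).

In F major, the mediant is A, and the diatonic chord built there is a minor seventh chord.
Stacking thirds from A gives A-C-E-G.
With the 65 figure the chord is in first inversion; from the bass C upward in close position it reads C-E-G-A.

C E G A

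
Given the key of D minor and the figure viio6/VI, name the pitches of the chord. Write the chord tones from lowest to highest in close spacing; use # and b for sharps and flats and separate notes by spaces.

The slash marks an applied leading-tone chord: viio of VI. In D minor, VI is Bb, so the leading tone to it is A, a half step below.
Building a diminished triad on A gives A-C-Eb.
With the 6 figure the chord is in first inversion; from the bass C upward in close position it reads C-Eb-A.

C Eb A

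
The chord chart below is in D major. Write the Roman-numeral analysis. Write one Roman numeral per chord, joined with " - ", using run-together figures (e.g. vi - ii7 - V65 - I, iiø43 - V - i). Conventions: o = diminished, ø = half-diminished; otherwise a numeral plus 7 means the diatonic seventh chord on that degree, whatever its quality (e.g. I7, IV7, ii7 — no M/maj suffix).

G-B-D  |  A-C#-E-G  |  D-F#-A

G-B-D has root G, degree 4 in D major, so IV.
A-C#-E-G: dominant seventh chord on A = scale degree 5 → V7.
D-F#-A: root D is the tonic; major triad there is I.

IV - V7 - I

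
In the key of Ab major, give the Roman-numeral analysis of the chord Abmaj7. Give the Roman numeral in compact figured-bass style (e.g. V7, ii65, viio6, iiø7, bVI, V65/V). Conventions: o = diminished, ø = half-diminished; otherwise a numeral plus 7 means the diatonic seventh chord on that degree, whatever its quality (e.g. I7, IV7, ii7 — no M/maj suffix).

The pitches Ab-C-Eb-G form a major seventh chord rooted on Ab.
Ab is scale degree 1 in Ab major, and a major seventh chord on that degree is written I7.

I7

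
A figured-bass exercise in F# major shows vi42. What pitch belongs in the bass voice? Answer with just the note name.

vi in F# major has root D#; the chord is D#-F#-A#-C#.
The figure 42 means third inversion — the seventh is in the bass.

C#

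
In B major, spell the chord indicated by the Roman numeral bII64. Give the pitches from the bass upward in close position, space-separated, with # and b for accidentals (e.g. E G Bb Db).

Scale degree 2 in B major is C#; lowering it a half step gives C. bII64 is the Neapolitan chord — a major triad on the lowered second degree.
So the chord is C-E-G, a major triad.
With the 64 figure the chord is in second inversion; from the bass G upward in close position it reads G-C-E.

G C E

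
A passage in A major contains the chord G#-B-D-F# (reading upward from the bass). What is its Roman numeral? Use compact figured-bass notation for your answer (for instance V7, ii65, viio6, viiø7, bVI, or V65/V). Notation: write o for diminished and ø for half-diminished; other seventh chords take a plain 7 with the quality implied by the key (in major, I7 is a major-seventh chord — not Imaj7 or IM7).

viiø7

Stacked in thirds the chord is G#-B-D-F#: a half-diminished seventh chord on G#.
In A major, G# is the leading tone; the diatonic half-diminished seventh chord there is viiø7.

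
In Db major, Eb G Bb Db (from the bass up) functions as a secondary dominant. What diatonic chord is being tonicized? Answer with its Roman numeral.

V

The chord is a dominant seventh chord on Eb.
A dominant resolves down a perfect fifth: Eb → Ab. In Db major, Ab is scale degree 5, i.e. V.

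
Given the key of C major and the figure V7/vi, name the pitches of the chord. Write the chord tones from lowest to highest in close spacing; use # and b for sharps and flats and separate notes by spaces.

E G# B D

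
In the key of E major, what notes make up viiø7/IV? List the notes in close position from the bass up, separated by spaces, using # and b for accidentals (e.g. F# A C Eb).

G# B D F#

The slash marks an applied leading-tone chord: viio of IV. In E major, IV is A, so the leading tone to it is G#, a half step below.
Building a half-diminished seventh chord on G# gives G#-B-D-F#.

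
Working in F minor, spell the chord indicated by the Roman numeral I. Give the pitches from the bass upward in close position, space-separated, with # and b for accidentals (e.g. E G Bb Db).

F A C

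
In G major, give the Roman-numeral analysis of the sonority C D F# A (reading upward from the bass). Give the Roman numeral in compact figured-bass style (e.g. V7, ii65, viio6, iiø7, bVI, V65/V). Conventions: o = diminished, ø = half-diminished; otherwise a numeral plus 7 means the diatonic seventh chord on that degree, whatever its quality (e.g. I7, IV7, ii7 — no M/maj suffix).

The pitches D-F#-A-C form a dominant seventh chord rooted on D.
In G major, D is the dominant; the diatonic dominant seventh chord there is V7.
With C in the bass the chord is in third inversion, so the figured bass is 42.

V42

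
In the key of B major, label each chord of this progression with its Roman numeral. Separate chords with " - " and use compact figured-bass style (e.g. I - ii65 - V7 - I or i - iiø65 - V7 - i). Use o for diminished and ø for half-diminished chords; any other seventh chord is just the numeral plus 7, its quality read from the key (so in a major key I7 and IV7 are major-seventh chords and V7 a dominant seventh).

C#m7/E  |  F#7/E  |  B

ii65 - V42 - I

C#m7/E: minor seventh chord on C# = scale degree 2 → ii65.
F#7/E: root F# is the dominant; dominant seventh chord there is V42.
B has root B, degree 1 in B major, so I.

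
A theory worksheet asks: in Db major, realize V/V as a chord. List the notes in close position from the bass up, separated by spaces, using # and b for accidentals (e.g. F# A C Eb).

Eb G Bb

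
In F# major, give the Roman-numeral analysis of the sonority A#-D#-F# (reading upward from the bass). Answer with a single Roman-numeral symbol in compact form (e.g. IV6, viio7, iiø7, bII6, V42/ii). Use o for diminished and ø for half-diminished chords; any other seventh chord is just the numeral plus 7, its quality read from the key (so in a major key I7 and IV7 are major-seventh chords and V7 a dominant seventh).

vi64

The pitches D#-F#-A# form a minor triad rooted on D#.
D# is scale degree 6 in F# major, and a minor triad on that degree is written vi.
With A# in the bass the chord is in second inversion, so the figured bass is 64.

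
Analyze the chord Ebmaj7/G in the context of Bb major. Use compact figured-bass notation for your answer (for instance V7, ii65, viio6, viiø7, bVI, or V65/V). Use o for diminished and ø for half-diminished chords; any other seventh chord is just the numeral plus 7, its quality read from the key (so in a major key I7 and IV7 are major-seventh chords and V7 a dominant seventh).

IV65

The pitches Eb-G-Bb-D form a major seventh chord rooted on Eb.
In Bb major, Eb is the subdominant; the diatonic major seventh chord there is IV7.
With G in the bass the chord is in first inversion, so the figured bass is 65.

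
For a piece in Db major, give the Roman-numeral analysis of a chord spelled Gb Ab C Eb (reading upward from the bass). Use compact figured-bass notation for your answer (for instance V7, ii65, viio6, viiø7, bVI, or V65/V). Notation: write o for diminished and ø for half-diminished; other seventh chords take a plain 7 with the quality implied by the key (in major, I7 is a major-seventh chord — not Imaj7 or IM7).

V42

Stacked in thirds the chord is Ab-C-Eb-Gb: a dominant seventh chord on Ab.
Ab is scale degree 5 in Db major, and a dominant seventh chord on that degree is written V7.
With Gb in the bass the chord is in third inversion, so the figured bass is 42.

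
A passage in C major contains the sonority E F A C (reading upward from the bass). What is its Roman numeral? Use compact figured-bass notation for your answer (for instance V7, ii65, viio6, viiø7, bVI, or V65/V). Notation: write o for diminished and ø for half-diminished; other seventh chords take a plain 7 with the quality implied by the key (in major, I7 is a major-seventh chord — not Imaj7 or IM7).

IV42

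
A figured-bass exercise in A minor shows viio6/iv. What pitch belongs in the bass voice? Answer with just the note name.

E

The applied chord viio6/iv is rooted on C#: C#-E-G.
The figure 6 means first inversion — the third is in the bass.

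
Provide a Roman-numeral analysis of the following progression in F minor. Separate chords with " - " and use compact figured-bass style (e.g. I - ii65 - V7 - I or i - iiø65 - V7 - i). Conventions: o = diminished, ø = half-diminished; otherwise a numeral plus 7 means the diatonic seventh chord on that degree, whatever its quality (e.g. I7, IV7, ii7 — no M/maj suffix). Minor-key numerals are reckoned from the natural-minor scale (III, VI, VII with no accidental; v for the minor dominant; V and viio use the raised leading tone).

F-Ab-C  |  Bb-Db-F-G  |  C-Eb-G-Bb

i - iiø65 - v7

F-Ab-C: minor triad on F = scale degree 1 → i.
Bb-Db-F-G has root G, degree 2 in F minor, so iiø65.
C-Eb-G-Bb: minor seventh chord on C = scale degree 5 → v7.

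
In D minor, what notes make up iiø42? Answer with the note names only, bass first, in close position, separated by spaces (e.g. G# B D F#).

The numeral's case and figure indicate a half-diminished seventh chord. In D minor its root, scale degree 2, is E.
That chord is spelled E-G-Bb-D.
With the 42 figure the chord is in third inversion; from the bass D upward in close position it reads D-E-G-Bb.

D E G Bb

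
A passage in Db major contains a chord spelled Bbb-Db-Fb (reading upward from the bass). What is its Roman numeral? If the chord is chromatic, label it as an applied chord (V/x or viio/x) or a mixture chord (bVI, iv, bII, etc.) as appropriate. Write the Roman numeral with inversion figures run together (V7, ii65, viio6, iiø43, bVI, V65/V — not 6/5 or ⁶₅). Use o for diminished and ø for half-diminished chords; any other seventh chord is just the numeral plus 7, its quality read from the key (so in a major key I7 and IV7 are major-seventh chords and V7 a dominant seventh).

bVI

Stacked in thirds the chord is Bbb-Db-Fb: a major triad on Bbb.
Bbb is the lowered sixth degree of Db major (diatonic 6 would be Bb). This is a major triad on the lowered sixth degree, borrowed from the parallel minor.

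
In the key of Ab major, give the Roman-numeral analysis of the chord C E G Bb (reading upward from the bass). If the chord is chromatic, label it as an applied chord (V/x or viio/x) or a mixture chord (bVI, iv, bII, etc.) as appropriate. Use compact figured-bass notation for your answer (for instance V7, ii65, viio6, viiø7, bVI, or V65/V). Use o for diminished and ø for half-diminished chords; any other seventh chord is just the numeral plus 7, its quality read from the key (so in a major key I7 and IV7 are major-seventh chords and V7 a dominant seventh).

V7/vi

The pitches C-E-G-Bb form a dominant seventh chord rooted on C.
C is not a diatonic chord root with this quality in Ab major, but it lies a perfect fifth above F (vi), so the chord functions as an applied dominant of vi.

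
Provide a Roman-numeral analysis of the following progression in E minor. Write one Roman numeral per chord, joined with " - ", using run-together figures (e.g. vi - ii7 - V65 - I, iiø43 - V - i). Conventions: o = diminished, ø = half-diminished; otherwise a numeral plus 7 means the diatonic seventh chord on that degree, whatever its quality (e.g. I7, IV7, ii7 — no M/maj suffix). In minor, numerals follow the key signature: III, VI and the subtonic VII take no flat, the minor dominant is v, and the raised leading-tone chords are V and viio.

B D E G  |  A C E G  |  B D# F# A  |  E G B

i43 - iv7 - V7 - i

B-D-E-G: minor seventh chord on E = scale degree 1 → i43.
A-C-E-G: root A is the subdominant; minor seventh chord there is iv7.
B-D#-F#-A: root B is the dominant; dominant seventh chord there is V7.
E-G-B has root E, degree 1 in E minor, so i.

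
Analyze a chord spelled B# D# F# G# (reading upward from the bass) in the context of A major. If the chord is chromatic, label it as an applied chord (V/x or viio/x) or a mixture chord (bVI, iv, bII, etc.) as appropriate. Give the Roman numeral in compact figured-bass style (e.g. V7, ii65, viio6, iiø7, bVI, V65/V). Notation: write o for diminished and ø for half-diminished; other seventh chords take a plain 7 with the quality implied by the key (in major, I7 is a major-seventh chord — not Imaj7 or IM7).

V65/iii

The pitches G#-B#-D#-F# form a dominant seventh chord rooted on G#.
G# is not a diatonic chord root with this quality in A major, but it lies a perfect fifth above C# (iii), so the chord functions as an applied dominant of iii.
With B# in the bass the chord is in first inversion, so the figured bass is 65.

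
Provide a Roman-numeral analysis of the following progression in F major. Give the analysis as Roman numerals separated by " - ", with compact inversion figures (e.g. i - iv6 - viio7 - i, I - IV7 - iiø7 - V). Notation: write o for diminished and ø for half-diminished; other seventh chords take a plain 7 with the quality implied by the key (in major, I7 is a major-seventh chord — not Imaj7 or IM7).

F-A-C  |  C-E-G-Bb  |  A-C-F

I - V7 - I6

F-A-C has root F, degree 1 in F major, so I.
C-E-G-Bb: root C is the dominant; dominant seventh chord there is V7.
A-C-F: root F is the tonic; major triad there is I6.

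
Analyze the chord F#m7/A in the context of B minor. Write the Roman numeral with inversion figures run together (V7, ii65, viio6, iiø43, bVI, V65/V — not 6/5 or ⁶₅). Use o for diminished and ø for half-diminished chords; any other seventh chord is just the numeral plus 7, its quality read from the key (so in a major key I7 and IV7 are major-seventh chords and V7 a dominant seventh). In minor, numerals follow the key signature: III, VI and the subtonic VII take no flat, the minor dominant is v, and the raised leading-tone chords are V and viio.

v65

The pitches F#-A-C#-E form a minor seventh chord rooted on F#.
F# is scale degree 5 in B minor, and a minor seventh chord on that degree is written v7.
With A in the bass the chord is in first inversion, so the figured bass is 65.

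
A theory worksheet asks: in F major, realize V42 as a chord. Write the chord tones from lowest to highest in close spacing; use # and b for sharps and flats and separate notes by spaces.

Bb C E G

In F major, the fifth degree is C, and the diatonic chord built there is a dominant seventh chord.
That chord is spelled C-E-G-Bb.
The figured bass 42 indicates third inversion, placing the seventh (Bb) in the bass: Bb-C-E-G.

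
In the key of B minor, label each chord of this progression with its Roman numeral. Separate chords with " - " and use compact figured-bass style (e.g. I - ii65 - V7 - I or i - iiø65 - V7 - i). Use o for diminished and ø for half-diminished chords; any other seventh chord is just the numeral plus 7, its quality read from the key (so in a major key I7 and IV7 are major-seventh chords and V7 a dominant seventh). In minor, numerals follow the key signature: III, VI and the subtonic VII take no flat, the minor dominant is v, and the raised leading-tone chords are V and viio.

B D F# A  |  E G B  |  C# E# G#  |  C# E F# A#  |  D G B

i7 - iv - V/V - V43 - VI64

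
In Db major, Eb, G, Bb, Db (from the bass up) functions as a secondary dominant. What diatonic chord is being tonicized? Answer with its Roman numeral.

The chord is a dominant seventh chord on Eb.
A dominant resolves down a perfect fifth: Eb → Ab. In Db major, Ab is scale degree 5, i.e. V.

V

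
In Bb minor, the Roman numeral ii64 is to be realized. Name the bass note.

G

ii in Bb minor has root C; the chord is C-Eb-G.
The figure 64 means second inversion — the fifth is in the bass.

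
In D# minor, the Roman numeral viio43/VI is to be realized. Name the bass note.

The applied chord viio43/VI is rooted on A#: A#-C#-E-G.
The figure 43 means second inversion — the fifth is in the bass.

E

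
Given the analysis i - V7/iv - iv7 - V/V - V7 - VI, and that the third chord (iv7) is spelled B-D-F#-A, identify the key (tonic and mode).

The anchor chord is a minor seventh chord on B, labeled iv7.
If B is scale degree 4 and the mode makes that degree carry a minor seventh chord, the tonic is F# and the mode is minor.

F# minor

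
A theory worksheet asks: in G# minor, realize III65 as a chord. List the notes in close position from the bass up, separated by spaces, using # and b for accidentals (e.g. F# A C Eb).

D# F# A# B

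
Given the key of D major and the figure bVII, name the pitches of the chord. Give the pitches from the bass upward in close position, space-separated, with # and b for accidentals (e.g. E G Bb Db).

bVII is a major triad on the lowered seventh degree (the subtonic), borrowed from the parallel minor. In D major that root is C.
So the chord is C-E-G.

C E G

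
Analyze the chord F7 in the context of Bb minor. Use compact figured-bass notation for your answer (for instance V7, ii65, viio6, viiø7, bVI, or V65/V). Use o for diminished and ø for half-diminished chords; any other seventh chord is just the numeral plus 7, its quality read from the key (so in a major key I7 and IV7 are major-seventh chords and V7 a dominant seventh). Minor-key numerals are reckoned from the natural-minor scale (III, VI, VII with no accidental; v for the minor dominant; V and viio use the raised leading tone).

V7

The pitches F-A-C-Eb form a dominant seventh chord rooted on F.
F is scale degree 5 in Bb minor, and a dominant seventh chord on that degree is written V7.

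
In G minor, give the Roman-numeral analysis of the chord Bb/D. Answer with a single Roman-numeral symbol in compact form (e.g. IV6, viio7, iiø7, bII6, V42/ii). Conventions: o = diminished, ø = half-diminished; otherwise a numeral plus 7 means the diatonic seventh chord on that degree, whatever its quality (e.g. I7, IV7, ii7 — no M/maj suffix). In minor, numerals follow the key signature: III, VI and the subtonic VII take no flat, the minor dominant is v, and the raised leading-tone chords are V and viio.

III6

Stacked in thirds the chord is Bb-D-F: a major triad on Bb.
In G minor, Bb is the mediant; the diatonic major triad there is III.
With D in the bass the chord is in first inversion, so the figured bass is 6.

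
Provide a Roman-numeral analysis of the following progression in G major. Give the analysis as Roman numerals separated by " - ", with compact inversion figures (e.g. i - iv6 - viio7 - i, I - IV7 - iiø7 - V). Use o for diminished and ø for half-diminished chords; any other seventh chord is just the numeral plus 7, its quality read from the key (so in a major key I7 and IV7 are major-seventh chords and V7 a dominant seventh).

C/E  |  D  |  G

IV6 - V - I

C/E has root C, degree 4 in G major, so IV6.
D: root D is the dominant; major triad there is V.
G has root G, degree 1 in G major, so I.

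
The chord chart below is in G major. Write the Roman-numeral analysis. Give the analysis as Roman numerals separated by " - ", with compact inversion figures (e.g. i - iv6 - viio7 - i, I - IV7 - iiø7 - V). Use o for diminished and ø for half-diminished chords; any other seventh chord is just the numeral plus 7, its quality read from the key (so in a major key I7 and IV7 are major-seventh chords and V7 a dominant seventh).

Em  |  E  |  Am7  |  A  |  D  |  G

vi - V/ii - ii7 - V/V - V - I

Em: minor triad on E = scale degree 6 → vi.
E: a major triad on E, the applied dominant of ii → V/ii.
Am7: minor seventh chord on A = scale degree 2 → ii7.
A: a major triad on A, the applied dominant of V → V/V.
D: root D is the dominant; major triad there is V.
G: root G is the tonic; major triad there is I.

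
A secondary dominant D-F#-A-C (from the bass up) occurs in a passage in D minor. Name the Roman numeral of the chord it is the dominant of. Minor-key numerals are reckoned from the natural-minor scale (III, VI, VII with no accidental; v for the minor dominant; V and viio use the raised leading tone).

iv

The chord is a dominant seventh chord on D.
A dominant resolves down a perfect fifth: D → G. In D minor, G is scale degree 4, i.e. iv.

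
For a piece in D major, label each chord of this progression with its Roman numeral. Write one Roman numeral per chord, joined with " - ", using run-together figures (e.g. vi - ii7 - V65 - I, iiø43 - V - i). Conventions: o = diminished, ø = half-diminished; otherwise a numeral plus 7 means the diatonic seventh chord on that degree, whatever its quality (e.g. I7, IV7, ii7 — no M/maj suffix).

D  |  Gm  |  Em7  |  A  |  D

D has root D, degree 1 in D major, so I.
Gm is non-diatonic — iv, a mixture chord from D minor.
Em7: root E is the supertonic; minor seventh chord there is ii7.
A has root A, degree 5 in D major, so V.
D has root D, degree 1 in D major, so I.

I - iv - ii7 - V - I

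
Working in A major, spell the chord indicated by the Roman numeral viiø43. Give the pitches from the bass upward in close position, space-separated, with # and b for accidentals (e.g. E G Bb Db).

D F# G# B

The numeral's case and figure indicate a half-diminished seventh chord. In A major its root, scale degree 7, is G#.
Stacking thirds from G# gives G#-B-D-F#.
The figured bass 43 indicates second inversion, placing the fifth (D) in the bass: D-F#-G#-B.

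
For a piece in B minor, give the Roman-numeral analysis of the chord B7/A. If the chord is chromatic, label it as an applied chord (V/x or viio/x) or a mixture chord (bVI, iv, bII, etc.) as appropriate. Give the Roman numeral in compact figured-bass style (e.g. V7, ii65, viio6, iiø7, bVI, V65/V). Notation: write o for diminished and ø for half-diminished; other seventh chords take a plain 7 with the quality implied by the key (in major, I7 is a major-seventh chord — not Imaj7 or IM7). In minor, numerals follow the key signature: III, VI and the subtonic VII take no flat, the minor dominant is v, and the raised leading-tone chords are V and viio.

V42/iv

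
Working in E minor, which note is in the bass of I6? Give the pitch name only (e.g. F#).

I in E minor has root E; the chord is E-G#-B.
The figure 6 means first inversion — the third is in the bass.

G#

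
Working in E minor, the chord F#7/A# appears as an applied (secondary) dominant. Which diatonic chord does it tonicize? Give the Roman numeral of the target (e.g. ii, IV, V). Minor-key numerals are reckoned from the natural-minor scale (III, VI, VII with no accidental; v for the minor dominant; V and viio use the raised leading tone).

V

The chord is a dominant seventh chord on F#.
A dominant resolves down a perfect fifth: F# → B. In E minor, B is scale degree 5, i.e. V.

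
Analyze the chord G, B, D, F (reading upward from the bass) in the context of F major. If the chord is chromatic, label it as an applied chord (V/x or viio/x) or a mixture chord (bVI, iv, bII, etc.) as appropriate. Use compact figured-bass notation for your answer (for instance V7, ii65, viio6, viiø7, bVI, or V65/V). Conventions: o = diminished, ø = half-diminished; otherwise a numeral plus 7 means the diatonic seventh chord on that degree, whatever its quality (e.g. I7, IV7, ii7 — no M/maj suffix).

V7/V

The pitches G-B-D-F form a dominant seventh chord rooted on G.
G is not a diatonic chord root with this quality in F major, but it lies a perfect fifth above C (V), so the chord functions as an applied dominant of V.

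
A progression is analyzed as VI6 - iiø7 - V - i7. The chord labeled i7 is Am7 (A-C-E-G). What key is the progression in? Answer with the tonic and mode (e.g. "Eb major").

A minor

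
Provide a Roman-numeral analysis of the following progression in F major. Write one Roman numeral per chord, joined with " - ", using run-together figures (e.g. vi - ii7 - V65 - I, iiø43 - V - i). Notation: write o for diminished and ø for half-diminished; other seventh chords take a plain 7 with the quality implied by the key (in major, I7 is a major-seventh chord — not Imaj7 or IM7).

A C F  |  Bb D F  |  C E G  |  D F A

I6 - IV - V - vi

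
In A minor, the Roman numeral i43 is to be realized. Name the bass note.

E

i in A minor has root A; the chord is A-C-E-G.
The figure 43 means second inversion — the fifth is in the bass.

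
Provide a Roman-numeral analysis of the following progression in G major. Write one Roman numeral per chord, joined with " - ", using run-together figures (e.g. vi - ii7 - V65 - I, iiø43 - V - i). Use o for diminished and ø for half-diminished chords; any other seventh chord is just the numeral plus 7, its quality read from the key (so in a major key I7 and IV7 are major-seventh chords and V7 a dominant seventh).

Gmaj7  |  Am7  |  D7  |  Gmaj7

Gmaj7: root G is the tonic; major seventh chord there is I7.
Am7: minor seventh chord on A = scale degree 2 → ii7.
D7: dominant seventh chord on D = scale degree 5 → V7.
Gmaj7 has root G, degree 1 in G major, so I7.

I7 - ii7 - V7 - I7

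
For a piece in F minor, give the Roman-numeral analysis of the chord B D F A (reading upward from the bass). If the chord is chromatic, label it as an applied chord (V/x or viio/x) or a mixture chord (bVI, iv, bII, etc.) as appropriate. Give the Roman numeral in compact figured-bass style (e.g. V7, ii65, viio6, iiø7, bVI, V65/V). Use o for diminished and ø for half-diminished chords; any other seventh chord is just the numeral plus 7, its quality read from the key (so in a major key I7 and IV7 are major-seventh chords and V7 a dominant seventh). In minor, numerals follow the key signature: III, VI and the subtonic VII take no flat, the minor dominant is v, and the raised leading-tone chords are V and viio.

viiø7/V

The pitches B-D-F-A form a half-diminished seventh chord rooted on B.
B sits a half step below C (V in F minor); a diminished chord there is the applied leading-tone chord of V.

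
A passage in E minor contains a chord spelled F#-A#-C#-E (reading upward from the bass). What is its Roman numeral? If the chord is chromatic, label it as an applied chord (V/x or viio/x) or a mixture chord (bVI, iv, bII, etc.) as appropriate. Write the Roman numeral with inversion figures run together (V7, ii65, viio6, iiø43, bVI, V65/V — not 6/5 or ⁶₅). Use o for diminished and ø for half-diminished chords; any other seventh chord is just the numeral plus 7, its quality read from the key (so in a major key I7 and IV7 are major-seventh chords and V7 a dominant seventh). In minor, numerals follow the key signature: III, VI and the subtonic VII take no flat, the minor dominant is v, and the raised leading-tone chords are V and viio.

V7/V

Stacked in thirds the chord is F#-A#-C#-E: a dominant seventh chord on F#.
F# is not a diatonic chord root with this quality in E minor, but it lies a perfect fifth above B (V), so the chord functions as an applied dominant of V.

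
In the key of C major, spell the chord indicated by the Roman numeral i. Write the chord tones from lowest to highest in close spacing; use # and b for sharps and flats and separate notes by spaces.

C Eb G

Scale degree 1 in C major is C; here the chord built on it is altered to a minor triad. i is the minor tonic, borrowed from the parallel minor.
So the chord is C-Eb-G.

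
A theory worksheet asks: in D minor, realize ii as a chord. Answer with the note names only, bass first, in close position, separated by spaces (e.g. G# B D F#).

ii is the minor supertonic, borrowed from the parallel major (the Dorian ii). In D minor that root is E.
So the chord is E-G-B.

E G B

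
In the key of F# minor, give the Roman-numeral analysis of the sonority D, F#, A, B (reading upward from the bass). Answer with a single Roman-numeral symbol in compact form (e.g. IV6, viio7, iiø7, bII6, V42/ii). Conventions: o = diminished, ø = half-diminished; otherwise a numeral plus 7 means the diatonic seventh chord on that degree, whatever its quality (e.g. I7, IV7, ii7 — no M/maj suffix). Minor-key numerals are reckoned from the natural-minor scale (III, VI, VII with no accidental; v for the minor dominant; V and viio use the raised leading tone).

iv65

The pitches B-D-F#-A form a minor seventh chord rooted on B.
B is scale degree 4 in F# minor, and a minor seventh chord on that degree is written iv7.
With D in the bass the chord is in first inversion, so the figured bass is 65.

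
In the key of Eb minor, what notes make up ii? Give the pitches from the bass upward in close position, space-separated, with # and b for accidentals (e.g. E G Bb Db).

F Ab C

Scale degree 2 in Eb minor is F; here the chord built on it is altered to a minor triad. ii is the minor supertonic, borrowed from the parallel major (the Dorian ii).
So the chord is F-Ab-C.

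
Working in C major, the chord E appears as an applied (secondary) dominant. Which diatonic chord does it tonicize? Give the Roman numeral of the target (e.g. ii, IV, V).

The chord is a major triad on E.
A dominant resolves down a perfect fifth: E → A. In C major, A is scale degree 6, i.e. vi.

vi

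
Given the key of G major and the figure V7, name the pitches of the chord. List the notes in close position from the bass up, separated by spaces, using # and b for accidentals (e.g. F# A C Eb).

The numeral's case and figure indicate a dominant seventh chord. In G major its root, the dominant, is D.
Stacking thirds from D gives D-F#-A-C.

D F# A C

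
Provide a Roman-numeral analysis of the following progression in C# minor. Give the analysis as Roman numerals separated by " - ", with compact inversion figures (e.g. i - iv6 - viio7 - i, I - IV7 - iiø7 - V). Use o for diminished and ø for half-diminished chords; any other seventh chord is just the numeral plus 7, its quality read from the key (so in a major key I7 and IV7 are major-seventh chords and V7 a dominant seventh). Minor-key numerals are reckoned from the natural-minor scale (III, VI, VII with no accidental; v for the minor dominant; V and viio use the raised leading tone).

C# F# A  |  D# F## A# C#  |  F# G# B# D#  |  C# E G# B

iv64 - V7/V - V42 - i7

C#-F#-A: minor triad on F# = scale degree 4 → iv64.
D#-F##-A#-C# is the secondary dominant of V (dominant seventh chord on D#): V7/V.
F#-G#-B#-D#: dominant seventh chord on G# = scale degree 5 → V42.
C#-E-G#-B: minor seventh chord on C# = scale degree 1 → i7.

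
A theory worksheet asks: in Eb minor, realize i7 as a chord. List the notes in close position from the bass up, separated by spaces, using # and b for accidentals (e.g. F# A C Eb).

Eb Gb Bb Db

In Eb minor, the first degree is Eb, and the diatonic chord built there is a minor seventh chord.
Stacking thirds from Eb gives Eb-Gb-Bb-Db.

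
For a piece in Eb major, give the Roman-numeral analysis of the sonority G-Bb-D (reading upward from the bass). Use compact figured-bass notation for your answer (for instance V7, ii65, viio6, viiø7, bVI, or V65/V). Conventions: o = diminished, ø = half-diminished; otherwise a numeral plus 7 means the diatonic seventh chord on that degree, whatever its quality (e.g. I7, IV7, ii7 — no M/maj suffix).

The pitches G-Bb-D form a minor triad rooted on G.
In Eb major, G is the mediant; the diatonic minor triad there is iii.

iii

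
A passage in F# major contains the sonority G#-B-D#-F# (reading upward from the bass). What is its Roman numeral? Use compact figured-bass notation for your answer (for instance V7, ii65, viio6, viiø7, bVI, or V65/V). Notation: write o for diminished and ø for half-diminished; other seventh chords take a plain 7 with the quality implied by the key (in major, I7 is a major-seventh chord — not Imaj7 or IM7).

ii7

Stacked in thirds the chord is G#-B-D#-F#: a minor seventh chord on G#.
In F# major, G# is the supertonic; the diatonic minor seventh chord there is ii7.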